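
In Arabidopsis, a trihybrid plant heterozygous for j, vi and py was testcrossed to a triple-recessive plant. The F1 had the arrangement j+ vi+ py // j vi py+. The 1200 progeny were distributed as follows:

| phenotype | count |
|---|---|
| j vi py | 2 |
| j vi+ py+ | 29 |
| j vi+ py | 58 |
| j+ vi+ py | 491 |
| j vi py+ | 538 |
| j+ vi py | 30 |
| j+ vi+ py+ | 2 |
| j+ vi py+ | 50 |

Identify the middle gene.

The two rarest classes, j+ vi+ py+ and j vi py, are the double crossovers. Comparing them with the parentals, only the py allele has switched, so py is the middle locus and the order is j – py – vi.

py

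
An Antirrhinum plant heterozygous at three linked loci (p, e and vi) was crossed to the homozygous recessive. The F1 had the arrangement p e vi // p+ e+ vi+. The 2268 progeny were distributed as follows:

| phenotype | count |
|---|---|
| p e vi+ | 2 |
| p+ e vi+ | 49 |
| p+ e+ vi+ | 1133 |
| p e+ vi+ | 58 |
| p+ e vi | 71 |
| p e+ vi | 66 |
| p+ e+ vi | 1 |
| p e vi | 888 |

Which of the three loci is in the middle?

The two rarest classes, p e vi+ and p+ e+ vi, are the double crossovers. Comparing them with the parentals, only the vi allele has switched, so vi is the middle locus and the order is p – vi – e.

vi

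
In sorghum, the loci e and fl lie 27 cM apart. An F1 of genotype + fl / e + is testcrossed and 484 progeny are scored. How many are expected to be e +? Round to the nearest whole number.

A map distance of 27 cM corresponds to a recombination frequency of 0.270.
The F1 is + fl / e +, so e + is a parental gamete class with expected frequency (1 − r)/2 = 0.730/2 = 0.3650.
Expected number = 0.3650 × 484 = 176.66 ≈ 177.

177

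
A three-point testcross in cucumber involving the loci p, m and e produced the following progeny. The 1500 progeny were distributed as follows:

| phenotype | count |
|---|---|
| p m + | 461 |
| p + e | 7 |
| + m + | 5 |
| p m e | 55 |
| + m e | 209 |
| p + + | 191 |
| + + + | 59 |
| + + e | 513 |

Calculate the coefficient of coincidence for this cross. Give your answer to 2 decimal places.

The two most frequent reciprocal classes, + + e and p m +, are the parental types, so the F1 was + + e / p m +.
The two rarest classes, p + e and + m +, are the double crossovers. Comparing them with the parentals, only the p allele has switched, so p is the middle locus and the order is m – p – e.
m–p: (400 + 12)/1500 = 0.2747; p–e: (114 + 12)/1500 = 0.0840.
Expected DCO frequency = 0.2747 × 0.0840 ≈ 0.02307; observed = 12/1500 ≈ 0.00800.
Coefficient of coincidence = 0.00800/0.02307 ≈ 0.35.

0.35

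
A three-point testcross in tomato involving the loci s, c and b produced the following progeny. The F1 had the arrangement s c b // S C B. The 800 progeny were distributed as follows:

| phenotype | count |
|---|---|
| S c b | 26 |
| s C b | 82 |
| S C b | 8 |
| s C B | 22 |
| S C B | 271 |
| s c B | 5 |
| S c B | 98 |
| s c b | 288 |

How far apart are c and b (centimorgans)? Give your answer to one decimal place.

The two rarest classes, s c B and S C b, are the double crossovers. Comparing them with the parentals, only the b allele has switched, so b is the middle locus and the order is c – b – s.
Crossovers in the c–b interval produce the single-crossover classes s C b and S c B (82 + 98 = 180) plus the double crossovers (13).
RF(c–b) = (180 + 13) / 800 = 193/800 = 0.2412 → 24.1 centimorgans.

24.1 centimorgans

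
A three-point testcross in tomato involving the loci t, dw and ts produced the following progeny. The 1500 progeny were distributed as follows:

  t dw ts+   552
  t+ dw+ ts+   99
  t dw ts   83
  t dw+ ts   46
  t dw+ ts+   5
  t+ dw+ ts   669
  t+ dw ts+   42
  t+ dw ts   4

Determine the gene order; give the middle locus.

The two most frequent reciprocal classes, t+ dw+ ts and t dw ts+, are the parental types, so the F1 was t+ dw+ ts / t dw ts+.
The two rarest classes, t+ dw ts and t dw+ ts+, are the double crossovers. Comparing them with the parentals, only the dw allele has switched, so dw is the middle locus and the order is ts – dw – t.

dw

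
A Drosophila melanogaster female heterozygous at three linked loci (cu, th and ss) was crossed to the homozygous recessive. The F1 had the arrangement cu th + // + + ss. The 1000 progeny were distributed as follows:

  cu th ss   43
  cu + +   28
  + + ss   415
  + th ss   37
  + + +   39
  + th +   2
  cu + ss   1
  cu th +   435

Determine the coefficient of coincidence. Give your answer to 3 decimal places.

The two rarest classes, + th + and cu + ss, are the double crossovers. Comparing them with the parentals, only the cu allele has switched, so cu is the middle locus and the order is ss – cu – th.
ss–cu: (82 + 3)/1000 = 0.0850; cu–th: (65 + 3)/1000 = 0.0680.
Expected DCO frequency = 0.0850 × 0.0680 ≈ 0.00578; observed = 3/1000 ≈ 0.00300.
Coefficient of coincidence = 0.00300/0.00578 ≈ 0.519.

0.519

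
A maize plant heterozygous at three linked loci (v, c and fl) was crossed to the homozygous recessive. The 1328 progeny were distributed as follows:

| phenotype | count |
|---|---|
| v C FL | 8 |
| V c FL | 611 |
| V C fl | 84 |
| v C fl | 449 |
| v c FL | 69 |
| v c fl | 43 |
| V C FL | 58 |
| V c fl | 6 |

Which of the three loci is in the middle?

The two most frequent reciprocal classes, V c FL and v C fl, are the parental types, so the F1 was V c FL / v C fl.
The two rarest classes, V c fl and v C FL, are the double crossovers. Comparing them with the parentals, only the fl allele has switched, so fl is the middle locus and the order is v – fl – c.

fl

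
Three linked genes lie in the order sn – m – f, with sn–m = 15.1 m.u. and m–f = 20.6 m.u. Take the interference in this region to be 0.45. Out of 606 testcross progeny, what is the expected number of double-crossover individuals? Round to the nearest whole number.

Map distances give recombination frequencies of 0.151 and 0.206 for the two intervals.
With interference 0.45 (so coincidence = 0.55), expected double-crossover frequency = 0.151 × 0.206 × 0.55 = 0.01711.
Expected number = 0.01711 × 606 = 10.37 ≈ 10.

10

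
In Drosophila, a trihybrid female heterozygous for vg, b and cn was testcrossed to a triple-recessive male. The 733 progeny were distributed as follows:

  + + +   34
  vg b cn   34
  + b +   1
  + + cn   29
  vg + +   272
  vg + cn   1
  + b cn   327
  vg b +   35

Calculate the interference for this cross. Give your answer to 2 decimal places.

The two most frequent reciprocal classes, vg + + and + b cn, are the parental types, so the F1 was vg + + / + b cn.
The two rarest classes, vg + cn and + b +, are the double crossovers. Comparing them with the parentals, only the cn allele has switched, so cn is the middle locus and the order is vg – cn – b.
vg–cn: (68 + 2)/733 = 0.0955; cn–b: (64 + 2)/733 = 0.0900.
Expected DCO frequency = 0.0955 × 0.0900 ≈ 0.00860; observed = 2/733 ≈ 0.00273.
Coefficient of coincidence = 0.00273/0.00860 ≈ 0.32; interference = 1 − 0.32 = 0.68.

0.68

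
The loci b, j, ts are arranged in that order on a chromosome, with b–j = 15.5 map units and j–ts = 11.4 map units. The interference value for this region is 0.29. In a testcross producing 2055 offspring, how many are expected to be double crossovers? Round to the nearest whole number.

Map distances give recombination frequencies of 0.155 and 0.114 for the two intervals.
With interference 0.29 (so coincidence = 0.71), expected double-crossover frequency = 0.155 × 0.114 × 0.71 = 0.01255.
Expected number = 0.01255 × 2055 = 25.78 ≈ 26.

26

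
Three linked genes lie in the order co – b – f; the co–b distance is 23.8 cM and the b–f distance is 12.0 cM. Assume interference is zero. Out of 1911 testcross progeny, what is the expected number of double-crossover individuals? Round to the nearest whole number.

55

Map distances give recombination frequencies of 0.238 and 0.120 for the two intervals.
With no interference, expected double-crossover frequency = 0.238 × 0.120 = 0.02856.
Expected number = 0.02856 × 1911 = 54.58 ≈ 55.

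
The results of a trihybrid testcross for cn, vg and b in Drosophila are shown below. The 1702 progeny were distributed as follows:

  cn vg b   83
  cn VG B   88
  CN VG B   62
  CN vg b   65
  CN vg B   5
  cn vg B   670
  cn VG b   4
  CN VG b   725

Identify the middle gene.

cn

The two most frequent reciprocal classes, CN VG b and cn vg B, are the parental types, so the F1 was CN VG b / cn vg B.
The two rarest classes, cn VG b and CN vg B, are the double crossovers. Comparing them with the parentals, only the cn allele has switched, so cn is the middle locus and the order is vg – cn – b.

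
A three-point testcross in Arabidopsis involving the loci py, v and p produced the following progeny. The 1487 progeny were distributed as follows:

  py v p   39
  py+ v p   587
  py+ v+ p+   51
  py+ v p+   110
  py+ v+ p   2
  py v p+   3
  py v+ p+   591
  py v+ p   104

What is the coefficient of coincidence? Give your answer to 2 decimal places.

The two most frequent reciprocal classes, py v+ p+ and py+ v p, are the parental types, so the F1 was py v+ p+ / py+ v p.
The two rarest classes, py v p+ and py+ v+ p, are the double crossovers. Comparing them with the parentals, only the v allele has switched, so v is the middle locus and the order is p – v – py.
p–v: (214 + 5)/1487 = 0.1473; v–py: (90 + 5)/1487 = 0.0639.
Expected DCO frequency = 0.1473 × 0.0639 ≈ 0.00941; observed = 5/1487 ≈ 0.00336.
Coefficient of coincidence = 0.00336/0.00941 ≈ 0.36.

0.36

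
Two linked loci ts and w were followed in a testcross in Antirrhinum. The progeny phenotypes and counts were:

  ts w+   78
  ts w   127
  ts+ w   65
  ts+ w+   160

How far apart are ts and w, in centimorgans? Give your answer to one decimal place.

33.3 centimorgans

The two most frequent classes, ts+ w+ (160) and ts w (127), are the parental types, so the F1 was ts+ w+ / ts w.
The recombinant classes are ts+ w and ts w+: 65 + 78 = 143.
Recombination frequency = 143/430 = 0.3326 ≈ 33.3%, i.e. 33.3 centimorgans.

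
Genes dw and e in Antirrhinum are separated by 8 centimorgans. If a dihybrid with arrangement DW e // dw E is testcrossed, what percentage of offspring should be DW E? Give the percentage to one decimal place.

4.0%

A map distance of 8 centimorgans corresponds to a recombination frequency of 0.080.
The F1 is DW e / dw E, so DW E is a recombinant gamete class with expected frequency r/2 = 0.080/2 = 0.0400.
That is 0.0400 = 4.0% of the progeny.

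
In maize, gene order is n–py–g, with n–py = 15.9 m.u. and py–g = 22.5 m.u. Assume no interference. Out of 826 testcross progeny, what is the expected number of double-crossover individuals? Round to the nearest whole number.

30

Map distances give recombination frequencies of 0.159 and 0.225 for the two intervals.
With no interference, expected double-crossover frequency = 0.159 × 0.225 = 0.03578.
Expected number = 0.03578 × 826 = 29.55 ≈ 30.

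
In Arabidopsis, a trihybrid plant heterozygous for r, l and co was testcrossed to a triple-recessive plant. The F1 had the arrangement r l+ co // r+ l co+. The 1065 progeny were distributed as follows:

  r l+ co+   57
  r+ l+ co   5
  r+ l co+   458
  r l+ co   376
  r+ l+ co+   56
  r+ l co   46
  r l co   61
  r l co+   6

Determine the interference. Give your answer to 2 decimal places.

0.20

The two rarest classes, r+ l+ co and r l co+, are the double crossovers. Comparing them with the parentals, only the r allele has switched, so r is the middle locus and the order is l – r – co.
l–r: (117 + 11)/1065 = 0.1202; r–co: (103 + 11)/1065 = 0.1070.
Expected DCO frequency = 0.1202 × 0.1070 ≈ 0.01286; observed = 11/1065 ≈ 0.01033.
Coefficient of coincidence = 0.01033/0.01286 ≈ 0.80; interference = 1 − 0.80 = 0.20.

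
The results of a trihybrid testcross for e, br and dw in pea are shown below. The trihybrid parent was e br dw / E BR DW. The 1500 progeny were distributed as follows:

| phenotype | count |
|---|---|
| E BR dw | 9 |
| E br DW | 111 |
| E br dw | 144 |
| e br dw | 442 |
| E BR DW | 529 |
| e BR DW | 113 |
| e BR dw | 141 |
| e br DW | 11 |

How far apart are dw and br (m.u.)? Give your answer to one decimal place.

The two rarest classes, e br DW and E BR dw, are the double crossovers. Comparing them with the parentals, only the dw allele has switched, so dw is the middle locus and the order is br – dw – e.
Crossovers in the br–dw interval produce the single-crossover classes e BR dw and E br DW (141 + 111 = 252) plus the double crossovers (20).
RF(br–dw) = (252 + 20) / 1500 = 272/1500 = 0.1813 → 18.1 m.u.

18.1 m.u.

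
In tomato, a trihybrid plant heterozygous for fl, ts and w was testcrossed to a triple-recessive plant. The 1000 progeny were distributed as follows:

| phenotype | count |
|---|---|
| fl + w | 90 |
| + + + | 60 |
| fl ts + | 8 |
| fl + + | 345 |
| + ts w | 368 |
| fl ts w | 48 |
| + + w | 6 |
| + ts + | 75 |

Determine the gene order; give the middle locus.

ts

The two most frequent reciprocal classes, + ts w and fl + +, are the parental types, so the F1 was + ts w / fl + +.
The two rarest classes, + + w and fl ts +, are the double crossovers. Comparing them with the parentals, only the ts allele has switched, so ts is the middle locus and the order is fl – ts – w.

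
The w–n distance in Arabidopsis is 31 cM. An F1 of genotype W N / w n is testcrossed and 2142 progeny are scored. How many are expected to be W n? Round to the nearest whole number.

332

A map distance of 31 cM corresponds to a recombination frequency of 0.310.
The F1 is W N / w n, so W n is a recombinant gamete class with expected frequency r/2 = 0.310/2 = 0.1550.
Expected number = 0.1550 × 2142 = 332.01 ≈ 332.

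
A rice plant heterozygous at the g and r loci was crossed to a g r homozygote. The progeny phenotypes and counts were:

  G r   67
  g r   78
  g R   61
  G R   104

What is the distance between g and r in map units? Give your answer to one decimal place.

The two most frequent classes, G R (104) and g r (78), are the parental types, so the F1 was G R / g r.
The recombinant classes are G r and g R: 67 + 61 = 128.
Recombination frequency = 128/310 = 0.4129 ≈ 41.3%, i.e. 41.3 map units.

41.3 map units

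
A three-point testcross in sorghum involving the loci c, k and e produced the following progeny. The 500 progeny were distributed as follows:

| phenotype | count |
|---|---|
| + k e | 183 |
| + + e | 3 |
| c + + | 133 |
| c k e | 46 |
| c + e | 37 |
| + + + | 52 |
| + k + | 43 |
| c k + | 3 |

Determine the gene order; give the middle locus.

The two most frequent reciprocal classes, c + + and + k e, are the parental types, so the F1 was c + + / + k e.
The two rarest classes, c k + and + + e, are the double crossovers. Comparing them with the parentals, only the k allele has switched, so k is the middle locus and the order is e – k – c.

k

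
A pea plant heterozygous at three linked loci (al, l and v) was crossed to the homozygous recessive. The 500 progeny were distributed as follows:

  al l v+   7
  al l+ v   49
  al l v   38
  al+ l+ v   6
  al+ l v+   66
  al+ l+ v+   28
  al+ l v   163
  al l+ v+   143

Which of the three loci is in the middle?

The two most frequent reciprocal classes, al l+ v+ and al+ l v, are the parental types, so the F1 was al l+ v+ / al+ l v.
The two rarest classes, al l v+ and al+ l+ v, are the double crossovers. Comparing them with the parentals, only the l allele has switched, so l is the middle locus and the order is al – l – v.

l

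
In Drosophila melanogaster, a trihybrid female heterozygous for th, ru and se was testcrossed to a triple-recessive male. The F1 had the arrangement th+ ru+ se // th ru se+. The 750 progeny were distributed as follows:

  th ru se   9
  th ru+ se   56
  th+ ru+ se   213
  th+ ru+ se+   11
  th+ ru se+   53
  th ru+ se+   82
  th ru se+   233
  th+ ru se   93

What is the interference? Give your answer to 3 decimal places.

0.404

The two rarest classes, th+ ru+ se+ and th ru se, are the double crossovers. Comparing them with the parentals, only the se allele has switched, so se is the middle locus and the order is ru – se – th.
ru–se: (175 + 20)/750 = 0.2600; se–th: (109 + 20)/750 = 0.1720.
Expected DCO frequency = 0.2600 × 0.1720 ≈ 0.04472; observed = 20/750 ≈ 0.02667.
Coefficient of coincidence = 0.02667/0.04472 ≈ 0.596; interference = 1 − 0.596 = 0.404.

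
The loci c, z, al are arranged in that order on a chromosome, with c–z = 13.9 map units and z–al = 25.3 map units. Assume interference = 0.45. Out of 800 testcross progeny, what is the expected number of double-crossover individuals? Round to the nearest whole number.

Map distances give recombination frequencies of 0.139 and 0.253 for the two intervals.
With interference 0.45 (so coincidence = 0.55), expected double-crossover frequency = 0.139 × 0.253 × 0.55 = 0.01934.
Expected number = 0.01934 × 800 = 15.47 ≈ 15.

15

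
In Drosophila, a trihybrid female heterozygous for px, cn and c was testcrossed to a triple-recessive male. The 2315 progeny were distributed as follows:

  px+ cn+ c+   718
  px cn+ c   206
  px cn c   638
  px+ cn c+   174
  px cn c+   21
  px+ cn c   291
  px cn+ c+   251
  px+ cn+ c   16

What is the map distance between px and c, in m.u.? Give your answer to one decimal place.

25.0 m.u.

The two most frequent reciprocal classes, px cn c and px+ cn+ c+, are the parental types, so the F1 was px cn c / px+ cn+ c+.
The two rarest classes, px cn c+ and px+ cn+ c, are the double crossovers. Comparing them with the parentals, only the c allele has switched, so c is the middle locus and the order is px – c – cn.
Crossovers in the px–c interval produce the single-crossover classes px+ cn c and px cn+ c+ (291 + 251 = 542) plus the double crossovers (37).
RF(px–c) = (542 + 37) / 2315 = 579/2315 = 0.2501 → 25.0 m.u.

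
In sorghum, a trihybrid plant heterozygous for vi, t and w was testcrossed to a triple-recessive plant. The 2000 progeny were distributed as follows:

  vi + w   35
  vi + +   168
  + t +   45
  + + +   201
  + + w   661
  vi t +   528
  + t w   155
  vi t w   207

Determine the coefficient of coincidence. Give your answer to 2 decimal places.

The two most frequent reciprocal classes, vi t + and + + w, are the parental types, so the F1 was vi t + / + + w.
The two rarest classes, + t + and vi + w, are the double crossovers. Comparing them with the parentals, only the vi allele has switched, so vi is the middle locus and the order is w – vi – t.
w–vi: (408 + 80)/2000 = 0.2440; vi–t: (323 + 80)/2000 = 0.2015.
Expected DCO frequency = 0.2440 × 0.2015 ≈ 0.04917; observed = 80/2000 ≈ 0.04000.
Coefficient of coincidence = 0.04000/0.04917 ≈ 0.81.

0.81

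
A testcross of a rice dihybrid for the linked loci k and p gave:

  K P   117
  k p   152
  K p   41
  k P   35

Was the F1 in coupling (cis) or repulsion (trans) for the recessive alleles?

cis

The two most frequent classes are K P (117) and k p (152); these are the parental (non-recombinant) types.
So the F1 carried K P on one chromosome and k p on the other — the recessive alleles are on the same chromosome (cis / coupling).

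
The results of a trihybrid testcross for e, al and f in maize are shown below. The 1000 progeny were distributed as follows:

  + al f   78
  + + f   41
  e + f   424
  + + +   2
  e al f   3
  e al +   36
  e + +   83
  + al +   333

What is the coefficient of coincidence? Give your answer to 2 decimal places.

0.37

The two most frequent reciprocal classes, e + f and + al +, are the parental types, so the F1 was e + f / + al +.
The two rarest classes, e al f and + + +, are the double crossovers. Comparing them with the parentals, only the al allele has switched, so al is the middle locus and the order is f – al – e.
f–al: (161 + 5)/1000 = 0.1660; al–e: (77 + 5)/1000 = 0.0820.
Expected DCO frequency = 0.1660 × 0.0820 ≈ 0.01361; observed = 5/1000 ≈ 0.00500.
Coefficient of coincidence = 0.00500/0.01361 ≈ 0.37.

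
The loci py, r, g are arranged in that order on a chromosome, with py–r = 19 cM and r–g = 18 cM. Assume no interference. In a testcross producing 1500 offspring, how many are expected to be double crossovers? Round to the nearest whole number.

51

Map distances give recombination frequencies of 0.190 and 0.180 for the two intervals.
With no interference, expected double-crossover frequency = 0.190 × 0.180 = 0.03420.
Expected number = 0.03420 × 1500 = 51.30 ≈ 51.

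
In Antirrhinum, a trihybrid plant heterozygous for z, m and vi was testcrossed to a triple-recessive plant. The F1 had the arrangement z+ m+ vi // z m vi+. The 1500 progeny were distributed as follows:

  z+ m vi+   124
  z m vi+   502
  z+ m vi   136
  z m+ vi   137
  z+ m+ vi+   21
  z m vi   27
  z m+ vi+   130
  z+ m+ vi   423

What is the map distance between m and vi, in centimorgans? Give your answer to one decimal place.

The two rarest classes, z+ m+ vi+ and z m vi, are the double crossovers. Comparing them with the parentals, only the vi allele has switched, so vi is the middle locus and the order is z – vi – m.
Crossovers in the vi–m interval produce the single-crossover classes z+ m vi and z m+ vi+ (136 + 130 = 266) plus the double crossovers (48).
RF(vi–m) = (266 + 48) / 1500 = 314/1500 = 0.2093 → 20.9 centimorgans.

20.9 centimorgans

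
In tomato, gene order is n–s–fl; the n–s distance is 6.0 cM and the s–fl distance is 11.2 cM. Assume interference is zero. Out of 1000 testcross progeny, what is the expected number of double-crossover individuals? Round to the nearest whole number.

7

Map distances give recombination frequencies of 0.060 and 0.112 for the two intervals.
With no interference, expected double-crossover frequency = 0.060 × 0.112 = 0.00672.
Expected number = 0.00672 × 1000 = 6.72 ≈ 7.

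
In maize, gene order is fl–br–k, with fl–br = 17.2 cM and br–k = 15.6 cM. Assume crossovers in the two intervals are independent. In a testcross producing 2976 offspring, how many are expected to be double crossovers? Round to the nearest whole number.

Map distances give recombination frequencies of 0.172 and 0.156 for the two intervals.
With no interference, expected double-crossover frequency = 0.172 × 0.156 = 0.02683.
Expected number = 0.02683 × 2976 = 79.85 ≈ 80.

80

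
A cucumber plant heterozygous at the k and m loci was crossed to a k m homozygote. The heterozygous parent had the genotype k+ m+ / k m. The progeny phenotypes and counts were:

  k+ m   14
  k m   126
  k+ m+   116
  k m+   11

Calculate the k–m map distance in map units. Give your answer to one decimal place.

The recombinant classes are k+ m and k m+: 14 + 11 = 25.
Recombination frequency = 25/267 = 0.0936 ≈ 9.4%, i.e. 9.4 map units.

9.4 map units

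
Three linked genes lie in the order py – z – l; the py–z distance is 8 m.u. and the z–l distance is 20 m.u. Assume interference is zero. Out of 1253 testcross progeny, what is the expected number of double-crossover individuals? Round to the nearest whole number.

20

Map distances give recombination frequencies of 0.080 and 0.200 for the two intervals.
With no interference, expected double-crossover frequency = 0.080 × 0.200 = 0.01600.
Expected number = 0.01600 × 1253 = 20.05 ≈ 20.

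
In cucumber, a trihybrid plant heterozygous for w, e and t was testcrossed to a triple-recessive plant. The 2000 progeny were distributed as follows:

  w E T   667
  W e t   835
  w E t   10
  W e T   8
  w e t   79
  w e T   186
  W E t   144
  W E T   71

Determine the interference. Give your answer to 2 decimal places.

0.38

The two most frequent reciprocal classes, w E T and W e t, are the parental types, so the F1 was w E T / W e t.
The two rarest classes, w E t and W e T, are the double crossovers. Comparing them with the parentals, only the t allele has switched, so t is the middle locus and the order is e – t – w.
e–t: (330 + 18)/2000 = 0.1740; t–w: (150 + 18)/2000 = 0.0840.
Expected DCO frequency = 0.1740 × 0.0840 ≈ 0.01462; observed = 18/2000 ≈ 0.00900.
Coefficient of coincidence = 0.00900/0.01462 ≈ 0.62; interference = 1 − 0.62 = 0.38.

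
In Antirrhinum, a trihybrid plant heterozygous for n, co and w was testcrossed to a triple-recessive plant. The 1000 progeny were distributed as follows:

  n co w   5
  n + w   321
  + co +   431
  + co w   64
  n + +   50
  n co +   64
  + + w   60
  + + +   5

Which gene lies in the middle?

co

The two most frequent reciprocal classes, + co + and n + w, are the parental types, so the F1 was + co + / n + w.
The two rarest classes, + + + and n co w, are the double crossovers. Comparing them with the parentals, only the co allele has switched, so co is the middle locus and the order is n – co – w.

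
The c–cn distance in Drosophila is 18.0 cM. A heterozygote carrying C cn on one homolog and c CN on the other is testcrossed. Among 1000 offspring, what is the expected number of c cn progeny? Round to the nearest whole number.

A map distance of 18.0 cM corresponds to a recombination frequency of 0.180.
The F1 is C cn / c CN, so c cn is a recombinant gamete class with expected frequency r/2 = 0.180/2 = 0.0900.
Expected number = 0.0900 × 1000 = 90.00 ≈ 90.

90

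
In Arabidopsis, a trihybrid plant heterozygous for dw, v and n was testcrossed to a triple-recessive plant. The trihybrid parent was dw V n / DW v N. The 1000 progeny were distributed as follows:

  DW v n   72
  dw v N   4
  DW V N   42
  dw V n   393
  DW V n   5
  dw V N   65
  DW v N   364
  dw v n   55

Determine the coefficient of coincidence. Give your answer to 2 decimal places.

The two rarest classes, DW V n and dw v N, are the double crossovers. Comparing them with the parentals, only the dw allele has switched, so dw is the middle locus and the order is v – dw – n.
v–dw: (97 + 9)/1000 = 0.1060; dw–n: (137 + 9)/1000 = 0.1460.
Expected DCO frequency = 0.1060 × 0.1460 ≈ 0.01548; observed = 9/1000 ≈ 0.00900.
Coefficient of coincidence = 0.00900/0.01548 ≈ 0.58.

0.58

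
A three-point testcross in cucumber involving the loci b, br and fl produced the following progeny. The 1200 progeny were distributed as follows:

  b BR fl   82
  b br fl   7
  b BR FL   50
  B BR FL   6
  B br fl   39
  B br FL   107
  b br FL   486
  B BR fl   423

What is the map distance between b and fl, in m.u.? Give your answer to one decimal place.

The two most frequent reciprocal classes, B BR fl and b br FL, are the parental types, so the F1 was B BR fl / b br FL.
The two rarest classes, B BR FL and b br fl, are the double crossovers. Comparing them with the parentals, only the fl allele has switched, so fl is the middle locus and the order is br – fl – b.
Crossovers in the fl–b interval produce the single-crossover classes b BR fl and B br FL (82 + 107 = 189) plus the double crossovers (13).
RF(fl–b) = (189 + 13) / 1200 = 202/1200 = 0.1683 → 16.8 m.u.

16.8 m.u.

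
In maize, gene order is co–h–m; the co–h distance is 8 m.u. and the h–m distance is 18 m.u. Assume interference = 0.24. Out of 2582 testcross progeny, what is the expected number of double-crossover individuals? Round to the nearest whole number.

Map distances give recombination frequencies of 0.080 and 0.180 for the two intervals.
With interference 0.24 (so coincidence = 0.76), expected double-crossover frequency = 0.080 × 0.180 × 0.76 = 0.01094.
Expected number = 0.01094 × 2582 = 28.26 ≈ 28.

28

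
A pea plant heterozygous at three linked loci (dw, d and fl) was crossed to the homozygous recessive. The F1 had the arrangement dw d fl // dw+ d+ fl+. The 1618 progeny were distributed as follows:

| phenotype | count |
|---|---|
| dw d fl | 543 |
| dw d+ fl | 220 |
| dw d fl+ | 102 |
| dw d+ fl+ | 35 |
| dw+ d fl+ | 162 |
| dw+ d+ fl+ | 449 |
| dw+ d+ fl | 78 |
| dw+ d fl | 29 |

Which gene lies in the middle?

dw

The two rarest classes, dw+ d fl and dw d+ fl+, are the double crossovers. Comparing them with the parentals, only the dw allele has switched, so dw is the middle locus and the order is d – dw – fl.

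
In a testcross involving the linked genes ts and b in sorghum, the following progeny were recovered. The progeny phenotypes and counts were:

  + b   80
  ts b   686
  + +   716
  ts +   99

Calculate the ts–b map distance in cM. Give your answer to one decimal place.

11.3 cM

The two most frequent classes, + + (716) and ts b (686), are the parental types, so the F1 was + + / ts b.
The recombinant classes are + b and ts +: 80 + 99 = 179.
Recombination frequency = 179/1581 = 0.1132 ≈ 11.3%, i.e. 11.3 cM.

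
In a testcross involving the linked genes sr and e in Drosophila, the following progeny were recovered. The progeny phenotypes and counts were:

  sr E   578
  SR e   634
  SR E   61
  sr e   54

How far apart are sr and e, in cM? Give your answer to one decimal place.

8.7 cM

The two most frequent classes, SR e (634) and sr E (578), are the parental types, so the F1 was SR e / sr E.
The recombinant classes are SR E and sr e: 61 + 54 = 115.
Recombination frequency = 115/1327 = 0.0867 ≈ 8.7%, i.e. 8.7 cM.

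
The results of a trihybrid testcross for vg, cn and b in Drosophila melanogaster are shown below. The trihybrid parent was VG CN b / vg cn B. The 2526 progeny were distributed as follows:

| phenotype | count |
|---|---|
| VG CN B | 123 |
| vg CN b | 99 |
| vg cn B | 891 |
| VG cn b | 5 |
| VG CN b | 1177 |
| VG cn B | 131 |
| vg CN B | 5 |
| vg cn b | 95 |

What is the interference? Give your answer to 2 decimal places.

The two rarest classes, VG cn b and vg CN B, are the double crossovers. Comparing them with the parentals, only the cn allele has switched, so cn is the middle locus and the order is vg – cn – b.
vg–cn: (230 + 10)/2526 = 0.0950; cn–b: (218 + 10)/2526 = 0.0903.
Expected DCO frequency = 0.0950 × 0.0903 ≈ 0.00858; observed = 10/2526 ≈ 0.00396.
Coefficient of coincidence = 0.00396/0.00858 ≈ 0.46; interference = 1 − 0.46 = 0.54.

0.54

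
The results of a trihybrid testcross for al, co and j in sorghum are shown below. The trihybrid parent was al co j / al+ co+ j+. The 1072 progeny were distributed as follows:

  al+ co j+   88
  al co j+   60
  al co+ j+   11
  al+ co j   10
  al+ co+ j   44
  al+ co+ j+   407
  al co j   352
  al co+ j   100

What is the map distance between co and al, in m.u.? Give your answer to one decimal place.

The two rarest classes, al+ co j and al co+ j+, are the double crossovers. Comparing them with the parentals, only the al allele has switched, so al is the middle locus and the order is co – al – j.
Crossovers in the co–al interval produce the single-crossover classes al co+ j and al+ co j+ (100 + 88 = 188) plus the double crossovers (21).
RF(co–al) = (188 + 21) / 1072 = 209/1072 = 0.1950 → 19.5 m.u.

19.5 m.u.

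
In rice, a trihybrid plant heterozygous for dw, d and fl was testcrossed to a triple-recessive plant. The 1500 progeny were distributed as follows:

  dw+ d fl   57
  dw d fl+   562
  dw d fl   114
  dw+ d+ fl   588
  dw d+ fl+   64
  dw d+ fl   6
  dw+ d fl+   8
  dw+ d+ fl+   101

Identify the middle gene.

The two most frequent reciprocal classes, dw+ d+ fl and dw d fl+, are the parental types, so the F1 was dw+ d+ fl / dw d fl+.
The two rarest classes, dw d+ fl and dw+ d fl+, are the double crossovers. Comparing them with the parentals, only the dw allele has switched, so dw is the middle locus and the order is d – dw – fl.

dw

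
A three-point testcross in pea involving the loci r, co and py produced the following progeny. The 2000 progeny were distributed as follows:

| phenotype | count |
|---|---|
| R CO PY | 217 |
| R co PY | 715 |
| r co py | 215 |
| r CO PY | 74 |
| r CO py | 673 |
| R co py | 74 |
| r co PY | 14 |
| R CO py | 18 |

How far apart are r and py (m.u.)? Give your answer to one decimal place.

9.0 m.u.

The two most frequent reciprocal classes, r CO py and R co PY, are the parental types, so the F1 was r CO py / R co PY.
The two rarest classes, R CO py and r co PY, are the double crossovers. Comparing them with the parentals, only the r allele has switched, so r is the middle locus and the order is py – r – co.
Crossovers in the py–r interval produce the single-crossover classes r CO PY and R co py (74 + 74 = 148) plus the double crossovers (32).
RF(py–r) = (148 + 32) / 2000 = 180/2000 = 0.0900 → 9.0 m.u.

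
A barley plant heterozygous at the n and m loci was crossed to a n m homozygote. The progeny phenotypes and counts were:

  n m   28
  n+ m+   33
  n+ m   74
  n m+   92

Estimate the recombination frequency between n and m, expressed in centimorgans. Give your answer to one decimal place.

The two most frequent classes, n+ m (74) and n m+ (92), are the parental types, so the F1 was n+ m / n m+.
The recombinant classes are n+ m+ and n m: 33 + 28 = 61.
Recombination frequency = 61/227 = 0.2687 ≈ 26.9%, i.e. 26.9 centimorgans.

26.9 centimorgans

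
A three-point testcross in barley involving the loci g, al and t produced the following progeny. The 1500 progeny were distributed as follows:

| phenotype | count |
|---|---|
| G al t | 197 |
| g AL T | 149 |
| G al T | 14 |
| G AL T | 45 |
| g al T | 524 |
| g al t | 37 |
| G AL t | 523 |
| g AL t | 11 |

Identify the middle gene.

g

The two most frequent reciprocal classes, g al T and G AL t, are the parental types, so the F1 was g al T / G AL t.
The two rarest classes, G al T and g AL t, are the double crossovers. Comparing them with the parentals, only the g allele has switched, so g is the middle locus and the order is t – g – al.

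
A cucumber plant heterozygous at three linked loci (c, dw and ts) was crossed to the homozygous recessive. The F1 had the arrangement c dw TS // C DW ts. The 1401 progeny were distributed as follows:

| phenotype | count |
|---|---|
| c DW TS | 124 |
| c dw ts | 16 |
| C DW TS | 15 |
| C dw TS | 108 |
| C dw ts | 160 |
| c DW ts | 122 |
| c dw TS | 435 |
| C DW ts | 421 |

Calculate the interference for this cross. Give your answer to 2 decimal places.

0.47

The two rarest classes, c dw ts and C DW TS, are the double crossovers. Comparing them with the parentals, only the ts allele has switched, so ts is the middle locus and the order is dw – ts – c.
dw–ts: (284 + 31)/1401 = 0.2248; ts–c: (230 + 31)/1401 = 0.1863.
Expected DCO frequency = 0.2248 × 0.1863 ≈ 0.04188; observed = 31/1401 ≈ 0.02213.
Coefficient of coincidence = 0.02213/0.04188 ≈ 0.53; interference = 1 − 0.53 = 0.47.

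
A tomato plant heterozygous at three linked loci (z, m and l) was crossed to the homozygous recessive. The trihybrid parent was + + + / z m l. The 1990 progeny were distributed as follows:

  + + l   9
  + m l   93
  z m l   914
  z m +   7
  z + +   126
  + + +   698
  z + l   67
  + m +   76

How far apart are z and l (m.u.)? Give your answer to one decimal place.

11.8 m.u.

The two rarest classes, + + l and z m +, are the double crossovers. Comparing them with the parentals, only the l allele has switched, so l is the middle locus and the order is m – l – z.
Crossovers in the l–z interval produce the single-crossover classes z + + and + m l (126 + 93 = 219) plus the double crossovers (16).
RF(l–z) = (219 + 16) / 1990 = 235/1990 = 0.1181 → 11.8 m.u.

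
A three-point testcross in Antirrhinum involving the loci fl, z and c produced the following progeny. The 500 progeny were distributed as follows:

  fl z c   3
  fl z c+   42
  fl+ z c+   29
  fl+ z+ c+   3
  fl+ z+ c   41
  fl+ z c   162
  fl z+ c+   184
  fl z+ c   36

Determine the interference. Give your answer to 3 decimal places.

0.525

The two most frequent reciprocal classes, fl z+ c+ and fl+ z c, are the parental types, so the F1 was fl z+ c+ / fl+ z c.
The two rarest classes, fl+ z+ c+ and fl z c, are the double crossovers. Comparing them with the parentals, only the fl allele has switched, so fl is the middle locus and the order is z – fl – c.
z–fl: (83 + 6)/500 = 0.1780; fl–c: (65 + 6)/500 = 0.1420.
Expected DCO frequency = 0.1780 × 0.1420 ≈ 0.02528; observed = 6/500 ≈ 0.01200.
Coefficient of coincidence = 0.01200/0.02528 ≈ 0.475; interference = 1 − 0.475 = 0.525.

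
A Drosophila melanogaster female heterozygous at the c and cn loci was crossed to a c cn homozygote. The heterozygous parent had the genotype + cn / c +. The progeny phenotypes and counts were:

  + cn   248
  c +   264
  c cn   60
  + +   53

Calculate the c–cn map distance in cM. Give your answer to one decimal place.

The recombinant classes are + + and c cn: 53 + 60 = 113.
Recombination frequency = 113/625 = 0.1808 ≈ 18.1%, i.e. 18.1 cM.

18.1 cM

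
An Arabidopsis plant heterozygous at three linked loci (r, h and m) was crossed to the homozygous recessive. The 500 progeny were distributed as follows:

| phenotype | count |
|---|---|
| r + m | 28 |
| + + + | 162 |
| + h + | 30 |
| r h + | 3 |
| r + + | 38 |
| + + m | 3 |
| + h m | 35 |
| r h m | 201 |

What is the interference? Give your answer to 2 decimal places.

0.41

The two most frequent reciprocal classes, + + + and r h m, are the parental types, so the F1 was + + + / r h m.
The two rarest classes, + + m and r h +, are the double crossovers. Comparing them with the parentals, only the m allele has switched, so m is the middle locus and the order is h – m – r.
h–m: (58 + 6)/500 = 0.1280; m–r: (73 + 6)/500 = 0.1580.
Expected DCO frequency = 0.1280 × 0.1580 ≈ 0.02022; observed = 6/500 ≈ 0.01200.
Coefficient of coincidence = 0.01200/0.02022 ≈ 0.59; interference = 1 − 0.59 = 0.41.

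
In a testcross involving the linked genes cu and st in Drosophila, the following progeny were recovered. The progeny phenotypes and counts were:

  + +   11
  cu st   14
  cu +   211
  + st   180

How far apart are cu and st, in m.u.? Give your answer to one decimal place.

The two most frequent classes, + st (180) and cu + (211), are the parental types, so the F1 was + st / cu +.
The recombinant classes are + + and cu st: 11 + 14 = 25.
Recombination frequency = 25/416 = 0.0601 ≈ 6.0%, i.e. 6.0 m.u.

6.0 m.u.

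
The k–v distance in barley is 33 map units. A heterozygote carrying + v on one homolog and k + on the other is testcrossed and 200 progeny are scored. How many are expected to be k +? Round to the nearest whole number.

A map distance of 33 map units corresponds to a recombination frequency of 0.330.
The F1 is + v / k +, so k + is a parental gamete class with expected frequency (1 − r)/2 = 0.670/2 = 0.3350.
Expected number = 0.3350 × 200 = 67.00 ≈ 67.

67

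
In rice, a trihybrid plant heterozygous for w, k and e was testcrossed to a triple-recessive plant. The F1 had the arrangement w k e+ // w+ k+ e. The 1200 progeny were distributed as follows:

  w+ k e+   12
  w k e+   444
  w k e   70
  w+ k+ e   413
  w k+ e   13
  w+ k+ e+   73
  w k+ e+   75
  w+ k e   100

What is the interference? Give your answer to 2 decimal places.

The two rarest classes, w+ k e+ and w k+ e, are the double crossovers. Comparing them with the parentals, only the w allele has switched, so w is the middle locus and the order is e – w – k.
e–w: (143 + 25)/1200 = 0.1400; w–k: (175 + 25)/1200 = 0.1667.
Expected DCO frequency = 0.1400 × 0.1667 ≈ 0.02334; observed = 25/1200 ≈ 0.02083.
Coefficient of coincidence = 0.02083/0.02334 ≈ 0.89; interference = 1 − 0.89 = 0.11.

0.11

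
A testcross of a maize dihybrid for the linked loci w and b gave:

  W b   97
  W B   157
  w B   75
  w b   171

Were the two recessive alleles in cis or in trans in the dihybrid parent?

cis

The two most frequent classes are W B (157) and w b (171); these are the parental (non-recombinant) types.
So the F1 carried W B on one chromosome and w b on the other — the recessive alleles are on the same chromosome (cis / coupling).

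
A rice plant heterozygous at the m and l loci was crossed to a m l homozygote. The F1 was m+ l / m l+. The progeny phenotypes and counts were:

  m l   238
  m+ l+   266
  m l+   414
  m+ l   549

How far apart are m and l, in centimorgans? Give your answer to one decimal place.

The recombinant classes are m+ l+ and m l: 266 + 238 = 504.
Recombination frequency = 504/1467 = 0.3436 ≈ 34.4%, i.e. 34.4 centimorgans.

34.4 centimorgans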